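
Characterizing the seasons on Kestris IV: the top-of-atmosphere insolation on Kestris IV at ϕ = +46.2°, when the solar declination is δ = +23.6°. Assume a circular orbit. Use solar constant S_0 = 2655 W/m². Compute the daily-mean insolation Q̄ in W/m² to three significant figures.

Q̄ ≈ 976 W/m²

cos h₀ = −tan(+46.2°) tan(+23.600°) = -0.4556, h₀ = 2.0438 rad.
Bracket: h₀ sin ϕ sin δ + cos ϕ cos δ sin h₀ = 2.0438×0.72176×0.40035 + 0.69214×0.91636×0.89019 = 0.590570 + 0.564602 = 1.155172.
Q̄ = (S_0/π) × [bracket] = (2655/π) × 1.155172 = 976.3 W/m².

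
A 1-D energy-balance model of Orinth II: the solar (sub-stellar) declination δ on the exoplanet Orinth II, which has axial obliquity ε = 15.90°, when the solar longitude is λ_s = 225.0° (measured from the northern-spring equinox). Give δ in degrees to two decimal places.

sin δ = sin ε · sin λ_s = sin 15.90° × sin 225.0° = -0.193718.
δ = arcsin(-0.193718) = -11.17°.

δ = -11.17°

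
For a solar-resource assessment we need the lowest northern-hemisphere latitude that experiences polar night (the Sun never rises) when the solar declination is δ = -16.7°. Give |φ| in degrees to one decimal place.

|φ| = 73.3°

Polar night requires cos H₀ = −tan φ tan δ ≥ 1, i.e. tan φ tan δ ≤ −1.
The boundary is |tan φ| · |tan δ| = 1, so |φ| = 90° − |δ| = 90° − 16.7° = 73.3° in the northern hemisphere.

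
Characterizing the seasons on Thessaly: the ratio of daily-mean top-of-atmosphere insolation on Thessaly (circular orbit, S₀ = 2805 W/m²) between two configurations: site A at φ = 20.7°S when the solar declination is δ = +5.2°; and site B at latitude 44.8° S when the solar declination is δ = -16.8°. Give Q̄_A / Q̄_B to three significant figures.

— Configuration A (φ=-20.7°):
cos H₀ = −tan(-20.7°) tan(+5.200°) = 0.0344, H₀ = 1.5364 rad.
Bracket: H₀ sin φ sin δ + cos φ cos δ sin H₀ = 1.5364×-0.35347×0.09063 + 0.93544×0.99588×0.99941 = -0.049219 + 0.931036 = 0.881817.
Q̄ = (S₀/π) × [bracket] = (2805/π) × 0.881817 = 787.34 W/m².
— Configuration B (φ=-44.8°):
cos H₀ = −tan(-44.8°) tan(-16.800°) = -0.2998, H₀ = 1.8753 rad.
Bracket: H₀ sin φ sin δ + cos φ cos δ sin H₀ = 1.8753×-0.70463×-0.28903 + 0.70957×0.95732×0.95400 = 0.381922 + 0.648038 = 1.029960.
Q̄ = (S₀/π) × [bracket] = (2805/π) × 1.029960 = 919.61 W/m².
Ratio Q̄_A / Q̄_B = 787.34 / 919.61 = 0.8562.

Q̄_A / Q̄_B ≈ 0.856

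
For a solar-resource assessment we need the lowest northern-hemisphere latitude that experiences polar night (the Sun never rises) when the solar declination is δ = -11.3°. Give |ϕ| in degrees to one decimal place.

|ϕ| = 78.7°

Polar night requires cos h₀ = −tan ϕ tan δ ≥ 1, i.e. tan ϕ tan δ ≤ −1.
The boundary is |tan ϕ| · |tan δ| = 1, so |ϕ| = 90° − |δ| = 90° − 11.3° = 78.7° in the northern hemisphere.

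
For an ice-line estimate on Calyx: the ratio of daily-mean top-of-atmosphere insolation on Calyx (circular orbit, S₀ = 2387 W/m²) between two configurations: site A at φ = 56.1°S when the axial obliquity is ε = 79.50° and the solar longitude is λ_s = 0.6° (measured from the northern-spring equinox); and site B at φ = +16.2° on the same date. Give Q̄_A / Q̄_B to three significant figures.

Q̄_A / Q̄_B ≈ 0.564

— Configuration A (φ=-56.1°):
Solar declination: sin δ = sin ε · sin λ_s = sin 79.50° × sin 0.6° = 0.01030, so δ = +0.590°.
cos H₀ = −tan(-56.1°) tan(+0.590°) = 0.0153, H₀ = 1.5555 rad.
Bracket: H₀ sin φ sin δ + cos φ cos δ sin H₀ = 1.5555×-0.83001×0.01030 + 0.55775×0.99995×0.99988 = -0.013298 + 0.557655 = 0.544357.
Q̄ = (S₀/π) × [bracket] = (2387/π) × 0.544357 = 413.61 W/m².
— Configuration B (φ=+16.2°):
cos H₀ = −tan(+16.2°) tan(+0.590°) = -0.0030, H₀ = 1.5738 rad.
Bracket: H₀ sin φ sin δ + cos φ cos δ sin H₀ = 1.5738×0.27899×0.01030 + 0.96029×0.99995×1.00000 = 0.004522 + 0.960242 = 0.964764.
Q̄ = (S₀/π) × [bracket] = (2387/π) × 0.964764 = 733.03 W/m².
Ratio Q̄_A / Q̄_B = 413.61 / 733.03 = 0.5642.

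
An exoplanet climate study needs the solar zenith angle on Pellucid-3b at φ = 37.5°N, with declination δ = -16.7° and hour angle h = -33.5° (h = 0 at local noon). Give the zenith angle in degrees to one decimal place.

θ_z = 62.7°

cos θ_z = sin φ sin δ + cos φ cos δ cos h = -0.174934 + 0.633663 = 0.458729.
θ_z = arccos(0.458729) = 62.7°.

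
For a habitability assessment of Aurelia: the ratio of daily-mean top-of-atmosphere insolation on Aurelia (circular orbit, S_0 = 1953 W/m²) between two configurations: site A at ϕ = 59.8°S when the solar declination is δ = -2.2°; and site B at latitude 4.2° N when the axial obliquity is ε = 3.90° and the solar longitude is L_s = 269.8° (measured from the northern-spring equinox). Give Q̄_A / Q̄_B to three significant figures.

Q̄_A / Q̄_B ≈ 0.563

— Configuration A (ϕ=-59.8°):
cos h₀ = −tan(-59.8°) tan(-2.200°) = -0.0660, h₀ = 1.6368 rad.
Bracket: h₀ sin ϕ sin δ + cos ϕ cos δ sin h₀ = 1.6368×-0.86427×-0.03839 + 0.50302×0.99926×0.99782 = 0.054308 + 0.501552 = 0.555860.
Q̄ = (S_0/π) × [bracket] = (1953/π) × 0.555860 = 345.56 W/m².
— Configuration B (ϕ=+4.2°):
Solar declination: sin δ = sin ε · sin L_s = sin 3.90° × sin 269.8° = -0.06801, so δ = -3.900°.
cos h₀ = −tan(+4.2°) tan(-3.900°) = 0.0050, h₀ = 1.5658 rad.
Bracket: h₀ sin ϕ sin δ + cos ϕ cos δ sin h₀ = 1.5658×0.07324×-0.06801 + 0.99731×0.99768×0.99999 = -0.007799 + 0.994986 = 0.987187.
Q̄ = (S_0/π) × [bracket] = (1953/π) × 0.987187 = 613.69 W/m².
Ratio Q̄_A / Q̄_B = 345.56 / 613.69 = 0.5631.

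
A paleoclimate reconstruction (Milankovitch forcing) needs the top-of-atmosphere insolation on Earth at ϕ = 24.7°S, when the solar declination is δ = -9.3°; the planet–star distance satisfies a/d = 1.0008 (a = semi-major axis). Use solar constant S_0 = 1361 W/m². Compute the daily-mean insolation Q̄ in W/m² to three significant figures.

cos h₀ = −tan(-24.7°) tan(-9.300°) = -0.0753, h₀ = 1.6462 rad.
Bracket: h₀ sin ϕ sin δ + cos ϕ cos δ sin h₀ = 1.6462×-0.41787×-0.16160 + 0.90851×0.98686×0.99716 = 0.111164 + 0.894026 = 1.005190.
Inverse-square distance factor (a/d)² = 1.0008² = 1.001601.
Q̄ = (S_0/π) × 1.001601 × [bracket] = (1361/π) × 1.001601 × 1.005190 = 436.2 W/m².

Q̄ ≈ 436 W/m²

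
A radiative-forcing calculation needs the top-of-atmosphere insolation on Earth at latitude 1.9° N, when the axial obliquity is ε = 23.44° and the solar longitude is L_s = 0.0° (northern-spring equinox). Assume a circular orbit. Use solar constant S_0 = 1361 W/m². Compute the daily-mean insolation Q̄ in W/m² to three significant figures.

Solar declination: sin δ = sin ε · sin L_s = sin 23.44° × sin 0.0° = 0.00000, so δ = +0.000°.
cos h₀ = −tan(+1.9°) tan(+0.000°) = -0.0000, h₀ = 1.5708 rad.
Bracket: h₀ sin ϕ sin δ + cos ϕ cos δ sin h₀ = 1.5708×0.03316×0.00000 + 0.99945×1.00000×1.00000 = 0.000000 + 0.999450 = 0.999450.
Q̄ = (S_0/π) × [bracket] = (1361/π) × 0.999450 = 433.0 W/m².

Q̄ ≈ 433 W/m²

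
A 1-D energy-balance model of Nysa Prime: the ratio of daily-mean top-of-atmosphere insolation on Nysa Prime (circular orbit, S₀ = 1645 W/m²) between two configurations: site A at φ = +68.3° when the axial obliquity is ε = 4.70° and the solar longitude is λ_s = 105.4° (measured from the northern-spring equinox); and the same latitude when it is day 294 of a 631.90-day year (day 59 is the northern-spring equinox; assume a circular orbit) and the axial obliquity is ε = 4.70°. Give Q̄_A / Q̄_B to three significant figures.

Q̄_A / Q̄_B ≈ 1.07

— Configuration A (φ=+68.3°):
Solar declination: sin δ = sin ε · sin λ_s = sin 4.70° × sin 105.4° = 0.07900, so δ = +4.531°.
cos H₀ = −tan(+68.3°) tan(+4.531°) = -0.1991, H₀ = 1.7713 rad.
Bracket: H₀ sin φ sin δ + cos φ cos δ sin H₀ = 1.7713×0.92913×0.07900 + 0.36975×0.99687×0.97997 = 0.130016 + 0.361210 = 0.491226.
Q̄ = (S₀/π) × [bracket] = (1645/π) × 0.491226 = 257.22 W/m².
— Configuration B (φ=+68.3°):
Solar longitude: λ_s = 360° × (294 − 59)/631.90 = 133.882°.
sin δ = sin 4.70° × sin 133.882° = 0.05906, so δ = +3.386°.
cos H₀ = −tan(+68.3°) tan(+3.386°) = -0.1487, H₀ = 1.7200 rad.
Bracket: H₀ sin φ sin δ + cos φ cos δ sin H₀ = 1.7200×0.92913×0.05906 + 0.36975×0.99825×0.98889 = 0.094384 + 0.365002 = 0.459386.
Q̄ = (S₀/π) × [bracket] = (1645/π) × 0.459386 = 240.54 W/m².
Ratio Q̄_A / Q̄_B = 257.22 / 240.54 = 1.069.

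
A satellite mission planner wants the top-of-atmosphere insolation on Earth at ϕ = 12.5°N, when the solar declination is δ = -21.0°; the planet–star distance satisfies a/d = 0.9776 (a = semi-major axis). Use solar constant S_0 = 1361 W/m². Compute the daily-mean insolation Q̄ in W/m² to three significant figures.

cos h₀ = −tan(+12.5°) tan(-21.000°) = 0.0851, h₀ = 1.4856 rad.
Bracket: h₀ sin ϕ sin δ + cos ϕ cos δ sin h₀ = 1.4856×0.21644×-0.35837 + 0.97630×0.93358×0.99637 = -0.115231 + 0.908146 = 0.792915.
Inverse-square distance factor (a/d)² = 0.9776² = 0.955702.
Q̄ = (S_0/π) × 0.955702 × [bracket] = (1361/π) × 0.955702 × 0.792915 = 328.3 W/m².

Q̄ ≈ 328 W/m²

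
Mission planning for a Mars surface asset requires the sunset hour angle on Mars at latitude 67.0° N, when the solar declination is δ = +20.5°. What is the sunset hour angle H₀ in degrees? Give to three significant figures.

cos H₀ = −tan φ · tan δ = −tan(+67.0°) × tan(+20.500°) = -0.8808, so H₀ = 2.6484 rad = 151.74°.

H₀ = 152°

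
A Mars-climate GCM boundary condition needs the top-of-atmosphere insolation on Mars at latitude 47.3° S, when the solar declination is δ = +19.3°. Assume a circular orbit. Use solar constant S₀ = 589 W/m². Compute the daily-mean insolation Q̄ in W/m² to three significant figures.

Q̄ ≈ 57.2 W/m²

cos H₀ = −tan(-47.3°) tan(+19.300°) = 0.3795, H₀ = 1.1815 rad.
Bracket: H₀ sin φ sin δ + cos φ cos δ sin H₀ = 1.1815×-0.73491×0.33051 + 0.67816×0.94380×0.92519 = -0.286981 + 0.592165 = 0.305184.
Q̄ = (S₀/π) × [bracket] = (589/π) × 0.305184 = 57.22 W/m².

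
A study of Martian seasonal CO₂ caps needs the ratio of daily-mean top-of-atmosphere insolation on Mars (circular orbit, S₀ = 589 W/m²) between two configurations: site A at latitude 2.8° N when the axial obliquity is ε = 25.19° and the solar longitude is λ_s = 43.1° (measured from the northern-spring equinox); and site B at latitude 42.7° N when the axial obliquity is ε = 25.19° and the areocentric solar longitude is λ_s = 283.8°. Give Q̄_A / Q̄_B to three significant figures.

— Configuration A (φ=+2.8°):
Solar declination: sin δ = sin ε · sin λ_s = sin 25.19° × sin 43.1° = 0.29082, so δ = +16.907°.
cos H₀ = −tan(+2.8°) tan(+16.907°) = -0.0149, H₀ = 1.5857 rad.
Bracket: H₀ sin φ sin δ + cos φ cos δ sin H₀ = 1.5857×0.04885×0.29082 + 0.99881×0.95678×0.99989 = 0.022527 + 0.955536 = 0.978063.
Q̄ = (S₀/π) × [bracket] = (589/π) × 0.978063 = 183.37 W/m².
— Configuration B (φ=+42.7°):
sin δ = sin 25.19° × sin 283.8° = -0.41334, so δ = -24.415°.
cos H₀ = −tan(+42.7°) tan(-24.415°) = 0.4189, H₀ = 1.1386 rad.
Bracket: H₀ sin φ sin δ + cos φ cos δ sin H₀ = 1.1386×0.67816×-0.41334 + 0.73491×0.91058×0.90805 = -0.319162 + 0.607662 = 0.288500.
Q̄ = (S₀/π) × [bracket] = (589/π) × 0.288500 = 54.089 W/m².
Ratio Q̄_A / Q̄_B = 183.37 / 54.089 = 3.390.

Q̄_A / Q̄_B ≈ 3.39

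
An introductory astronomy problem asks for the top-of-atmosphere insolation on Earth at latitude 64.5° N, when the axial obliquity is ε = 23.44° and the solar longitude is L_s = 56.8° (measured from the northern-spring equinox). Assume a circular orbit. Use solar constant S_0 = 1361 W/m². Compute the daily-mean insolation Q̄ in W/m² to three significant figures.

Solar declination: sin δ = sin ε · sin L_s = sin 23.44° × sin 56.8° = 0.33286, so δ = +19.442°.
cos h₀ = −tan(+64.5°) tan(+19.442°) = -0.7400, h₀ = 2.4039 rad.
Bracket: h₀ sin ϕ sin δ + cos ϕ cos δ sin h₀ = 2.4039×0.90259×0.33286 + 0.43051×0.94298×0.67256 = 0.722218 + 0.273034 = 0.995252.
Q̄ = (S_0/π) × [bracket] = (1361/π) × 0.995252 = 431.2 W/m².

Q̄ ≈ 431 W/m²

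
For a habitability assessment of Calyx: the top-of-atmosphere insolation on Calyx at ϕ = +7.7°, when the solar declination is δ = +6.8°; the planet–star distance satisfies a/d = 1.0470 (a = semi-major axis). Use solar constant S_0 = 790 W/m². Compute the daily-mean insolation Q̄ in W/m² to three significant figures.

Q̄ ≈ 278 W/m²

cos h₀ = −tan(+7.7°) tan(+6.800°) = -0.0161, h₀ = 1.5869 rad.
Bracket: h₀ sin ϕ sin δ + cos ϕ cos δ sin h₀ = 1.5869×0.13399×0.11840 + 0.99098×0.99297×0.99987 = 0.025175 + 0.983885 = 1.009060.
Inverse-square distance factor (a/d)² = 1.0470² = 1.096209.
Q̄ = (S_0/π) × 1.096209 × [bracket] = (790/π) × 1.096209 × 1.009060 = 278.2 W/m².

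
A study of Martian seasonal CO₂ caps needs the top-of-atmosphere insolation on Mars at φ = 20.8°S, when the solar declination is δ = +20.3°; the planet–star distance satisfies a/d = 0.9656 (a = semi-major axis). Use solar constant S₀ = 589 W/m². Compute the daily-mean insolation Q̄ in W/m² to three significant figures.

cos H₀ = −tan(-20.8°) tan(+20.300°) = 0.1405, H₀ = 1.4298 rad.
Bracket: H₀ sin φ sin δ + cos φ cos δ sin H₀ = 1.4298×-0.35511×0.34694 + 0.93483×0.93789×0.99008 = -0.176154 + 0.868070 = 0.691916.
Inverse-square distance factor (a/d)² = 0.9656² = 0.932383.
Q̄ = (S₀/π) × 0.932383 × [bracket] = (589/π) × 0.932383 × 0.691916 = 121.0 W/m².

Q̄ ≈ 121 W/m²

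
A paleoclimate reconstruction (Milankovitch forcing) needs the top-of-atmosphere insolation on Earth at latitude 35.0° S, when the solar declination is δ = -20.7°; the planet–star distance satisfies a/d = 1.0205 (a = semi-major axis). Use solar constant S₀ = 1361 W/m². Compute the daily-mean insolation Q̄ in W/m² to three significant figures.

Q̄ ≈ 502 W/m²

cos H₀ = −tan(-35.0°) tan(-20.700°) = -0.2646, H₀ = 1.8386 rad.
Bracket: H₀ sin φ sin δ + cos φ cos δ sin H₀ = 1.8386×-0.57358×-0.35347 + 0.81915×0.93544×0.96436 = 0.372764 + 0.738956 = 1.111720.
Inverse-square distance factor (a/d)² = 1.0205² = 1.041420.
Q̄ = (S₀/π) × 1.041420 × [bracket] = (1361/π) × 1.041420 × 1.111720 = 501.6 W/m².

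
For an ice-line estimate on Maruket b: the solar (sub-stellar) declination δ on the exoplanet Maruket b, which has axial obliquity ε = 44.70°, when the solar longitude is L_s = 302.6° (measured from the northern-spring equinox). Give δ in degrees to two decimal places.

δ = -36.34°

sin δ = sin ε · sin L_s = sin 44.70° × sin 302.6° = -0.592577.
δ = arcsin(-0.592577) = -36.34°.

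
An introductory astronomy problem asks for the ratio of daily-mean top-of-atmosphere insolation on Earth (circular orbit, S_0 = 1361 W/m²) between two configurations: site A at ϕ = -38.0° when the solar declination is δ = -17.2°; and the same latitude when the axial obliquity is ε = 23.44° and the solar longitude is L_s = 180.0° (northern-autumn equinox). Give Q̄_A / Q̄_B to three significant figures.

Q̄_A / Q̄_B ≈ 1.35

— Configuration A (ϕ=-38.0°):
cos h₀ = −tan(-38.0°) tan(-17.200°) = -0.2418, h₀ = 1.8151 rad.
Bracket: h₀ sin ϕ sin δ + cos ϕ cos δ sin h₀ = 1.8151×-0.61566×-0.29571 + 0.78801×0.95528×0.97031 = 0.330451 + 0.730420 = 1.060871.
Q̄ = (S_0/π) × [bracket] = (1361/π) × 1.060871 = 459.59 W/m².
— Configuration B (ϕ=-38.0°):
Solar declination: sin δ = sin ε · sin L_s = sin 23.44° × sin 180.0° = 0.00000, so δ = +0.000°.
cos h₀ = −tan(-38.0°) tan(+0.000°) = 0.0000, h₀ = 1.5708 rad.
Bracket: h₀ sin ϕ sin δ + cos ϕ cos δ sin h₀ = 1.5708×-0.61566×0.00000 + 0.78801×1.00000×1.00000 = -0.000000 + 0.788010 = 0.788010.
Q̄ = (S_0/π) × [bracket] = (1361/π) × 0.788010 = 341.38 W/m².
Ratio Q̄_A / Q̄_B = 459.59 / 341.38 = 1.346.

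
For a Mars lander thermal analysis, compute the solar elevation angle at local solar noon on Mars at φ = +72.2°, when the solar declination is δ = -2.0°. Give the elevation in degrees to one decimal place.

15.8°

At local noon the hour angle is zero, so the zenith angle equals |φ − δ| = |+72.2° − (-2.000°)| = 74.200°.
Elevation = 90° − 74.200° = 15.8°.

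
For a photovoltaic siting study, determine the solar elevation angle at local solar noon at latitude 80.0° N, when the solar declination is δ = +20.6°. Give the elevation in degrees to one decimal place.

At local noon the hour angle is zero, so the zenith angle equals |φ − δ| = |+80.0° − (+20.600°)| = 59.400°.
Elevation = 90° − 59.400° = 30.6°.

30.6°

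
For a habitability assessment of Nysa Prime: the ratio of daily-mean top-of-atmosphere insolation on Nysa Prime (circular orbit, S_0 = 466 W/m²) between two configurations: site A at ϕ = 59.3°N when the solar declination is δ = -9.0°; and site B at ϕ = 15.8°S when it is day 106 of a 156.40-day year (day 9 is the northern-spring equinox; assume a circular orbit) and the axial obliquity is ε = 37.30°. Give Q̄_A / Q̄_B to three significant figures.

— Configuration A (ϕ=+59.3°):
cos h₀ = −tan(+59.3°) tan(-9.000°) = 0.2667, h₀ = 1.3008 rad.
Bracket: h₀ sin ϕ sin δ + cos ϕ cos δ sin h₀ = 1.3008×0.85985×-0.15643 + 0.51054×0.98769×0.96377 = -0.174966 + 0.485986 = 0.311020.
Q̄ = (S_0/π) × [bracket] = (466/π) × 0.311020 = 46.134 W/m².
— Configuration B (ϕ=-15.8°):
Solar longitude: L_s = 360° × (106 − 9)/156.40 = 223.274°.
sin δ = sin 37.30° × sin 223.274° = -0.41540, so δ = -24.544°.
cos h₀ = −tan(-15.8°) tan(-24.544°) = -0.1292, h₀ = 1.7004 rad.
Bracket: h₀ sin ϕ sin δ + cos ϕ cos δ sin h₀ = 1.7004×-0.27228×-0.41540 + 0.96222×0.90964×0.99162 = 0.192324 + 0.867939 = 1.060263.
Q̄ = (S_0/π) × [bracket] = (466/π) × 1.060263 = 157.27 W/m².
Ratio Q̄_A / Q̄_B = 46.134 / 157.27 = 0.2933.

Q̄_A / Q̄_B ≈ 0.293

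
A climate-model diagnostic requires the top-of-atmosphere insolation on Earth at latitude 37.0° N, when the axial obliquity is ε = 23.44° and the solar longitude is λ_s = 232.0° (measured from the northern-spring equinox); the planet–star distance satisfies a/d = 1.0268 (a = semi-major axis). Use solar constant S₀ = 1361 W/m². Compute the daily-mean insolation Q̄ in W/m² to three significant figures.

Solar declination: sin δ = sin ε · sin λ_s = sin 23.44° × sin 232.0° = -0.31346, so δ = -18.268°.
cos H₀ = −tan(+37.0°) tan(-18.268°) = 0.2487, H₀ = 1.3194 rad.
Bracket: H₀ sin φ sin δ + cos φ cos δ sin H₀ = 1.3194×0.60182×-0.31346 + 0.79864×0.94960×0.96857 = -0.248900 + 0.734552 = 0.485652.
Inverse-square distance factor (a/d)² = 1.0268² = 1.054318.
Q̄ = (S₀/π) × 1.054318 × [bracket] = (1361/π) × 1.054318 × 0.485652 = 221.8 W/m².

Q̄ ≈ 222 W/m²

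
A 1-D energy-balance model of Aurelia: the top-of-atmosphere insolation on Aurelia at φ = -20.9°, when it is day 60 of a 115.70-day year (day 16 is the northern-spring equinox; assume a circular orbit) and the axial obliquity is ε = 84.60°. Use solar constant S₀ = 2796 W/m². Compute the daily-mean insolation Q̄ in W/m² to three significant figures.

Solar longitude: λ_s = 360° × (60 − 16)/115.70 = 136.906°.
sin δ = sin 84.60° × sin 136.906° = 0.68017, so δ = +42.857°.
cos H₀ = −tan(-20.9°) tan(+42.857°) = 0.3543, H₀ = 1.2086 rad.
Bracket: H₀ sin φ sin δ + cos φ cos δ sin H₀ = 1.2086×-0.35674×0.68017 + 0.93420×0.73306×0.93513 = -0.293259 + 0.640400 = 0.347141.
Q̄ = (S₀/π) × [bracket] = (2796/π) × 0.347141 = 309.0 W/m².

Q̄ ≈ 309 W/m²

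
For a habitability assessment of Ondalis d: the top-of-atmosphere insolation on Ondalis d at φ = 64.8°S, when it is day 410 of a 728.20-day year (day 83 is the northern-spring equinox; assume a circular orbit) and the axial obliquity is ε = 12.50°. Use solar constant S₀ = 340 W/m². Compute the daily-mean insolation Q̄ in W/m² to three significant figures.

Solar longitude: λ_s = 360° × (410 − 83)/728.20 = 161.659°.
sin δ = sin 12.50° × sin 161.659° = 0.06811, so δ = +3.905°.
cos H₀ = −tan(-64.8°) tan(+3.905°) = 0.1451, H₀ = 1.4252 rad.
Bracket: H₀ sin φ sin δ + cos φ cos δ sin H₀ = 1.4252×-0.90483×0.06811 + 0.42578×0.99768×0.98942 = -0.087832 + 0.420298 = 0.332466.
Q̄ = (S₀/π) × [bracket] = (340/π) × 0.332466 = 35.98 W/m².

Q̄ ≈ 36.0 W/m²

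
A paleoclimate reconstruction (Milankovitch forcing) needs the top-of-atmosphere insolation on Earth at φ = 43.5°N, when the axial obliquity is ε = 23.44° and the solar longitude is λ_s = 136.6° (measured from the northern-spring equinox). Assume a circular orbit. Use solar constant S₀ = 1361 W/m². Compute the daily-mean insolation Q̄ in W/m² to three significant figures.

Q̄ ≈ 441 W/m²

Solar declination: sin δ = sin ε · sin λ_s = sin 23.44° × sin 136.6° = 0.27332, so δ = +15.862°.
cos H₀ = −tan(+43.5°) tan(+15.862°) = -0.2696, H₀ = 1.8438 rad.
Bracket: H₀ sin φ sin δ + cos φ cos δ sin H₀ = 1.8438×0.68835×0.27332 + 0.72537×0.96192×0.96296 = 0.346892 + 0.671903 = 1.018795.
Q̄ = (S₀/π) × [bracket] = (1361/π) × 1.018795 = 441.4 W/m².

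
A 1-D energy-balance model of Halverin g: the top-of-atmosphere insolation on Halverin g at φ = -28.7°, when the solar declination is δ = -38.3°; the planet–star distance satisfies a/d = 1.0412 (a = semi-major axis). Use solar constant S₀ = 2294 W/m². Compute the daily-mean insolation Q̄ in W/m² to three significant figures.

Q̄ ≈ 967 W/m²

cos H₀ = −tan(-28.7°) tan(-38.300°) = -0.4324, H₀ = 2.0179 rad.
Bracket: H₀ sin φ sin δ + cos φ cos δ sin H₀ = 2.0179×-0.48022×-0.61978 + 0.87715×0.78478×0.90169 = 0.600589 + 0.620696 = 1.221285.
Inverse-square distance factor (a/d)² = 1.0412² = 1.084097.
Q̄ = (S₀/π) × 1.084097 × [bracket] = (2294/π) × 1.084097 × 1.221285 = 966.8 W/m².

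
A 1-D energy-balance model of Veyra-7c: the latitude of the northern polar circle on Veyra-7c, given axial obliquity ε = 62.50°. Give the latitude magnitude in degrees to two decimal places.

27.50°

The polar circle is the lowest latitude that experiences at least one full rotation of continuous daylight at the northern-summer solstice; it lies at |ϕ| = 90° − ε = 90° − 62.50° = 27.50°.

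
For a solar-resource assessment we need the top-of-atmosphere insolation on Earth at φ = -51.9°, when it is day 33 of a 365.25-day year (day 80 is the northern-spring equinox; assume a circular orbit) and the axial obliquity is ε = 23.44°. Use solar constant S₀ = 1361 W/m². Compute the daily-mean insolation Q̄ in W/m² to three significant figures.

Q̄ ≈ 429 W/m²

Solar longitude: λ_s = 360° × (33 − 80)/365.25 = -46.324°, i.e. -46.324° + 360° = 313.676°.
sin δ = sin 23.44° × sin 313.676° = -0.28771, so δ = -16.721°.
cos H₀ = −tan(-51.9°) tan(-16.721°) = -0.3831, H₀ = 1.9640 rad.
Bracket: H₀ sin φ sin δ + cos φ cos δ sin H₀ = 1.9640×-0.78694×-0.28771 + 0.61704×0.95772×0.92370 = 0.444670 + 0.545862 = 0.990532.
Q̄ = (S₀/π) × [bracket] = (1361/π) × 0.990532 = 429.1 W/m².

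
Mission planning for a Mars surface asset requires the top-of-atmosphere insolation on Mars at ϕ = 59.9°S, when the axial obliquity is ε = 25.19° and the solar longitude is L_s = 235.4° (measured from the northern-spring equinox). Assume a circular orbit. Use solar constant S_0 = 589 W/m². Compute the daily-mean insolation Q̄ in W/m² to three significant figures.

Solar declination: sin δ = sin ε · sin L_s = sin 25.19° × sin 235.4° = -0.35034, so δ = -20.508°.
cos h₀ = −tan(-59.9°) tan(-20.508°) = -0.6453, h₀ = 2.2722 rad.
Bracket: h₀ sin ϕ sin δ + cos ϕ cos δ sin h₀ = 2.2722×-0.86515×-0.35034 + 0.50151×0.93662×0.76395 = 0.688696 + 0.358846 = 1.047542.
Q̄ = (S_0/π) × [bracket] = (589/π) × 1.047542 = 196.4 W/m².

Q̄ ≈ 196 W/m²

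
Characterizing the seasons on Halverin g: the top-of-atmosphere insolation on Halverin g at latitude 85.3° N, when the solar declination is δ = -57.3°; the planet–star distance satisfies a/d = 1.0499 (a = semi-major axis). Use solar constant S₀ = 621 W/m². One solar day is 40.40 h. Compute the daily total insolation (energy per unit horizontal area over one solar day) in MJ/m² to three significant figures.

0.00 MJ/m²

cos H₀ = −tan(+85.3°) tan(-57.300°) = 18.9462 ≥ 1 ⇒ polar night, H₀ = 0 and Q̄ = 0.
Inverse-square distance factor (a/d)² = 1.0499² = 1.102290.
Daily total = Q̄ × 40.40 h × 3600 s/h = 0.00 MJ/m².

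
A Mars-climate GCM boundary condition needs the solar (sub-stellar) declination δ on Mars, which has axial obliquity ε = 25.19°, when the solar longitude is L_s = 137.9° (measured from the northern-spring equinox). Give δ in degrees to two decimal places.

sin δ = sin ε · sin L_s = sin 25.19° × sin 137.9° = 0.285348.
δ = arcsin(0.285348) = +16.58°.

δ = +16.58°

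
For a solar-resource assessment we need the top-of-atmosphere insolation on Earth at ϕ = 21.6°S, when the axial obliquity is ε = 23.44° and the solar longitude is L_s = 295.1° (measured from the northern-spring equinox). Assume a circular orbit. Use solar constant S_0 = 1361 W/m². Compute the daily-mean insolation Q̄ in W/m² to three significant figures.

Q̄ ≈ 470 W/m²

Solar declination: sin δ = sin ε · sin L_s = sin 23.44° × sin 295.1° = -0.36022, so δ = -21.114°.
cos h₀ = −tan(-21.6°) tan(-21.114°) = -0.1529, h₀ = 1.7243 rad.
Bracket: h₀ sin ϕ sin δ + cos ϕ cos δ sin h₀ = 1.7243×-0.36812×-0.36022 + 0.92978×0.93287×0.98824 = 0.228649 + 0.857164 = 1.085813.
Q̄ = (S_0/π) × [bracket] = (1361/π) × 1.085813 = 470.4 W/m².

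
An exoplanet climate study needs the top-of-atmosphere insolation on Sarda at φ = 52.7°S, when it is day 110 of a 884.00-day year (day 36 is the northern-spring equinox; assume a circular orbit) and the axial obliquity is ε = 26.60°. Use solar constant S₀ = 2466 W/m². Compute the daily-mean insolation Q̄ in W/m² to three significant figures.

Q̄ ≈ 264 W/m²

Solar longitude: λ_s = 360° × (110 − 36)/884.00 = 30.136°.
sin δ = sin 26.60° × sin 30.136° = 0.22480, so δ = +12.991°.
cos H₀ = −tan(-52.7°) tan(+12.991°) = 0.3028, H₀ = 1.2631 rad.
Bracket: H₀ sin φ sin δ + cos φ cos δ sin H₀ = 1.2631×-0.79547×0.22480 + 0.60599×0.97441×0.95304 = -0.225870 + 0.562754 = 0.336884.
Q̄ = (S₀/π) × [bracket] = (2466/π) × 0.336884 = 264.4 W/m².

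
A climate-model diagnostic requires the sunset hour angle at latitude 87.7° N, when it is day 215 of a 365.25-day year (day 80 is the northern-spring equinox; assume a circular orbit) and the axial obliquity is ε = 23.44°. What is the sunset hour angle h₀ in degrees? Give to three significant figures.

h₀ = 180°

Solar longitude: L_s = 360° × (215 − 80)/365.25 = 133.060°.
sin δ = sin 23.44° × sin 133.060° = 0.29064, so δ = +16.896°.
Sunrise equation: cos h₀ = −tan ϕ · tan δ = -7.5628 ≤ −1, so the Sun never sets (polar day) and h₀ = π.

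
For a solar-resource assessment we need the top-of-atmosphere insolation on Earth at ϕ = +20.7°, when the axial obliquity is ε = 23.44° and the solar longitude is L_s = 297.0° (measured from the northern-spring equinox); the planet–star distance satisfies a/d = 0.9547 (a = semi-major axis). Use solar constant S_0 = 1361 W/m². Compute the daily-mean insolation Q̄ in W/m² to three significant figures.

Q̄ ≈ 271 W/m²

Solar declination: sin δ = sin ε · sin L_s = sin 23.44° × sin 297.0° = -0.35443, so δ = -20.759°.
cos h₀ = −tan(+20.7°) tan(-20.759°) = 0.1432, h₀ = 1.4271 rad.
Bracket: h₀ sin ϕ sin δ + cos ϕ cos δ sin h₀ = 1.4271×0.35347×-0.35443 + 0.93544×0.93508×0.98969 = -0.178788 + 0.865693 = 0.686905.
Inverse-square distance factor (a/d)² = 0.9547² = 0.911452.
Q̄ = (S_0/π) × 0.911452 × [bracket] = (1361/π) × 0.911452 × 0.686905 = 271.2 W/m².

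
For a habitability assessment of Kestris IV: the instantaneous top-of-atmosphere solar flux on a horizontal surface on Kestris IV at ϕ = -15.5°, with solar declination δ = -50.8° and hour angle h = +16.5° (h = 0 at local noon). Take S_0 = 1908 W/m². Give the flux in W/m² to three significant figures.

cos θ_z = sin ϕ sin δ + cos ϕ cos δ cos h = 0.207095 + 0.583962 = 0.791057.
Flux = S_0 · cos θ_z = 1908 × 0.791057 = 1509 W/m².

1.51e+03 W/m²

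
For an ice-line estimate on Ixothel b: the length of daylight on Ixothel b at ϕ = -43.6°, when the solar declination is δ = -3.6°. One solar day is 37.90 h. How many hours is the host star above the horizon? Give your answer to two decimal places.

19.67 h

cos h₀ = −tan ϕ · tan δ = −tan(-43.6°) × tan(-3.600°) = -0.0599, so h₀ = 1.6307 rad = 93.43°.
Daylight = 2h₀/(2π) × 37.90 h = (1.6307/π) × 37.90 = 19.67 h.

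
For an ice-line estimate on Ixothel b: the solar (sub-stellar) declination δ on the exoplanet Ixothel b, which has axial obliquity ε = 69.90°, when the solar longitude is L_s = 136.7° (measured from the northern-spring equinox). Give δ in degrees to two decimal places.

δ = +40.09°

sin δ = sin ε · sin L_s = sin 69.90° × sin 136.7° = 0.644048.
δ = arcsin(0.644048) = +40.09°.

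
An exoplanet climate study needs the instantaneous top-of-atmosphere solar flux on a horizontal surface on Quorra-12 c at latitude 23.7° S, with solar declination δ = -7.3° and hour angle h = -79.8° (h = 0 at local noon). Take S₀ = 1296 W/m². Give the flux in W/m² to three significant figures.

cos θ_z = sin φ sin δ + cos φ cos δ cos h = 0.051073 + 0.160836 = 0.211909.
Flux = S₀ · cos θ_z = 1296 × 0.211909 = 274.6 W/m².

275 W/m²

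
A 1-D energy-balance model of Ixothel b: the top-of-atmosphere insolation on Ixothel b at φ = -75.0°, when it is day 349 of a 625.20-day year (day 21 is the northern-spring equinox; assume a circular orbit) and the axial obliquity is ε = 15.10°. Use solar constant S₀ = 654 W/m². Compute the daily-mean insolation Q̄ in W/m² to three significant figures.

Q̄ ≈ 67.1 W/m²

Solar longitude: λ_s = 360° × (349 − 21)/625.20 = 188.868°.
sin δ = sin 15.10° × sin 188.868° = -0.04016, so δ = -2.301°.
cos H₀ = −tan(-75.0°) tan(-2.301°) = -0.1500, H₀ = 1.7214 rad.
Bracket: H₀ sin φ sin δ + cos φ cos δ sin H₀ = 1.7214×-0.96593×-0.04016 + 0.25882×0.99919×0.98869 = 0.066776 + 0.255685 = 0.322461.
Q̄ = (S₀/π) × [bracket] = (654/π) × 0.322461 = 67.13 W/m².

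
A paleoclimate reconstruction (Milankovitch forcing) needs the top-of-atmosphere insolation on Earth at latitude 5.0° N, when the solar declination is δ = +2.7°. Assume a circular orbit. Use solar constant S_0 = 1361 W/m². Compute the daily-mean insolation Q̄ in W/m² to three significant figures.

Q̄ ≈ 434 W/m²

cos h₀ = −tan(+5.0°) tan(+2.700°) = -0.0041, h₀ = 1.5749 rad.
Bracket: h₀ sin ϕ sin δ + cos ϕ cos δ sin h₀ = 1.5749×0.08716×0.04711 + 0.99619×0.99889×0.99999 = 0.006467 + 0.995074 = 1.001541.
Q̄ = (S_0/π) × [bracket] = (1361/π) × 1.001541 = 433.9 W/m².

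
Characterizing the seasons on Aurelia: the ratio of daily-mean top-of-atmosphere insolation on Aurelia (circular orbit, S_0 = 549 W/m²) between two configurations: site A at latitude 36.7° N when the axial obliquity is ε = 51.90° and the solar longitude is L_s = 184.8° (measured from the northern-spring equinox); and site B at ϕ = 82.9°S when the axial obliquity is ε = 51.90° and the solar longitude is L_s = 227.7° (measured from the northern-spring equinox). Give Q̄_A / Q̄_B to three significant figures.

Q̄_A / Q̄_B ≈ 0.407

— Configuration A (ϕ=+36.7°):
Solar declination: sin δ = sin ε · sin L_s = sin 51.90° × sin 184.8° = -0.06585, so δ = -3.776°.
cos h₀ = −tan(+36.7°) tan(-3.776°) = 0.0492, h₀ = 1.5216 rad.
Bracket: h₀ sin ϕ sin δ + cos ϕ cos δ sin h₀ = 1.5216×0.59763×-0.06585 + 0.80178×0.99783×0.99879 = -0.059881 + 0.799072 = 0.739191.
Q̄ = (S_0/π) × [bracket] = (549/π) × 0.739191 = 129.18 W/m².
— Configuration B (ϕ=-82.9°):
Solar declination: sin δ = sin ε · sin L_s = sin 51.90° × sin 227.7° = -0.58204, so δ = -35.594°.
cos h₀ = −tan(-82.9°) tan(-35.594°) = -5.7466 ≤ −1 ⇒ polar day, h₀ = π.
Bracket: h₀ sin ϕ sin δ + cos ϕ cos δ sin h₀ = 3.1416×-0.99233×-0.58204 + 0.12360×0.81316×0.00000 = 1.814512 + 0.000000 = 1.814512.
Q̄ = (S_0/π) × [bracket] = (549/π) × 1.814512 = 317.09 W/m².
Ratio Q̄_A / Q̄_B = 129.18 / 317.09 = 0.4074.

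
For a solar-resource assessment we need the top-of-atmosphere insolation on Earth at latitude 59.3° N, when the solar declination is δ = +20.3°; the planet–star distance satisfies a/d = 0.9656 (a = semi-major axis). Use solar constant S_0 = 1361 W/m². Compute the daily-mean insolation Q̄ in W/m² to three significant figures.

cos h₀ = −tan(+59.3°) tan(+20.300°) = -0.6230, h₀ = 2.2434 rad.
Bracket: h₀ sin ϕ sin δ + cos ϕ cos δ sin h₀ = 2.2434×0.85985×0.34694 + 0.51054×0.93789×0.78222 = 0.669243 + 0.374551 = 1.043794.
Inverse-square distance factor (a/d)² = 0.9656² = 0.932383.
Q̄ = (S_0/π) × 0.932383 × [bracket] = (1361/π) × 0.932383 × 1.043794 = 421.6 W/m².

Q̄ ≈ 422 W/m²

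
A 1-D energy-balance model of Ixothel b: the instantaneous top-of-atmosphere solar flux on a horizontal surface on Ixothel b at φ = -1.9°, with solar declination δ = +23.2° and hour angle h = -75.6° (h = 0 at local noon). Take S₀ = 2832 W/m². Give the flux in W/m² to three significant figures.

cos θ_z = sin φ sin δ + cos φ cos δ cos h = -0.013061 + 0.228454 = 0.215393.
Flux = S₀ · cos θ_z = 2832 × 0.215393 = 610.0 W/m².

610 W/m²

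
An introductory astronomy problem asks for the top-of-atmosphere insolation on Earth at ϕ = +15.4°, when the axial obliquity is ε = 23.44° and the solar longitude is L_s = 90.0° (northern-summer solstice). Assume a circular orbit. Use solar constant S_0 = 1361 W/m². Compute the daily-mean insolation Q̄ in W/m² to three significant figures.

Q̄ ≈ 458 W/m²

Solar declination: sin δ = sin ε · sin L_s = sin 23.44° × sin 90.0° = 0.39779, so δ = +23.440°.
cos h₀ = −tan(+15.4°) tan(+23.440°) = -0.1194, h₀ = 1.6905 rad.
Bracket: h₀ sin ϕ sin δ + cos ϕ cos δ sin h₀ = 1.6905×0.26556×0.39779 + 0.96410×0.91748×0.99284 = 0.178580 + 0.878209 = 1.056789.
Q̄ = (S_0/π) × [bracket] = (1361/π) × 1.056789 = 457.8 W/m².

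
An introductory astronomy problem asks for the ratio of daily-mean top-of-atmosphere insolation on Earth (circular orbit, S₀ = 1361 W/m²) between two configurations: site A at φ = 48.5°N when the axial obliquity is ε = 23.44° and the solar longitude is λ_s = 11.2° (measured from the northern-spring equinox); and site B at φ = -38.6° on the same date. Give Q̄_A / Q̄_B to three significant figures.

Q̄_A / Q̄_B ≈ 1.07

— Configuration A (φ=+48.5°):
Solar declination: sin δ = sin ε · sin λ_s = sin 23.44° × sin 11.2° = 0.07726, so δ = +4.431°.
cos H₀ = −tan(+48.5°) tan(+4.431°) = -0.0876, H₀ = 1.6585 rad.
Bracket: H₀ sin φ sin δ + cos φ cos δ sin H₀ = 1.6585×0.74896×0.07726 + 0.66262×0.99701×0.99616 = 0.095969 + 0.658102 = 0.754071.
Q̄ = (S₀/π) × [bracket] = (1361/π) × 0.754071 = 326.68 W/m².
— Configuration B (φ=-38.6°):
cos H₀ = −tan(-38.6°) tan(+4.431°) = 0.0619, H₀ = 1.5089 rad.
Bracket: H₀ sin φ sin δ + cos φ cos δ sin H₀ = 1.5089×-0.62388×0.07726 + 0.78152×0.99701×0.99808 = -0.072730 + 0.777687 = 0.704957.
Q̄ = (S₀/π) × [bracket] = (1361/π) × 0.704957 = 305.40 W/m².
Ratio Q̄_A / Q̄_B = 326.68 / 305.40 = 1.070.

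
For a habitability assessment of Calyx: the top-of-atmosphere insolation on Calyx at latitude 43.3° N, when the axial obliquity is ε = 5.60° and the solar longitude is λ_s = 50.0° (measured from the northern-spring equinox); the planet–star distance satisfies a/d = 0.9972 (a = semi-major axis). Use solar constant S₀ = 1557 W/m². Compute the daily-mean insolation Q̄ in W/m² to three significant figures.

Solar declination: sin δ = sin ε · sin λ_s = sin 5.60° × sin 50.0° = 0.07475, so δ = +4.287°.
cos H₀ = −tan(+43.3°) tan(+4.287°) = -0.0706, H₀ = 1.6415 rad.
Bracket: H₀ sin φ sin δ + cos φ cos δ sin H₀ = 1.6415×0.68582×0.07475 + 0.72777×0.99720×0.99750 = 0.084152 + 0.723918 = 0.808070.
Inverse-square distance factor (a/d)² = 0.9972² = 0.994408.
Q̄ = (S₀/π) × 0.994408 × [bracket] = (1557/π) × 0.994408 × 0.808070 = 398.2 W/m².

Q̄ ≈ 398 W/m²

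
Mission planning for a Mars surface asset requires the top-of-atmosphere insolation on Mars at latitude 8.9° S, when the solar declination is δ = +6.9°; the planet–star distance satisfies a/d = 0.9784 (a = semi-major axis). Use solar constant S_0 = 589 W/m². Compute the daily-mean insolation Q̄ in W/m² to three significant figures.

Q̄ ≈ 171 W/m²

cos h₀ = −tan(-8.9°) tan(+6.900°) = 0.0190, h₀ = 1.5518 rad.
Bracket: h₀ sin ϕ sin δ + cos ϕ cos δ sin h₀ = 1.5518×-0.15471×0.12014 + 0.98796×0.99276×0.99982 = -0.028843 + 0.980631 = 0.951788.
Inverse-square distance factor (a/d)² = 0.9784² = 0.957267.
Q̄ = (S_0/π) × 0.957267 × [bracket] = (589/π) × 0.957267 × 0.951788 = 170.8 W/m².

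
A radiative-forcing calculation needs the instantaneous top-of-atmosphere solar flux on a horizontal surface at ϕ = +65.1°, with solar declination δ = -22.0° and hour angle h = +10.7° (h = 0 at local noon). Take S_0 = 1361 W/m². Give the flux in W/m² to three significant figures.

59.6 W/m²

cos θ_z = sin ϕ sin δ + cos ϕ cos δ cos h = -0.339785 + 0.383590 = 0.043805.
Flux = S_0 · cos θ_z = 1361 × 0.043805 = 59.62 W/m².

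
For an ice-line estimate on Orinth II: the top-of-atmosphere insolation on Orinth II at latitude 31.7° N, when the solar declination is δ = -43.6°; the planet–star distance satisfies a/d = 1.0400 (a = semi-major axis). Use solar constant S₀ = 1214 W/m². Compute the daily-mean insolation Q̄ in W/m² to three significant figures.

Q̄ ≈ 65.6 W/m²

cos H₀ = −tan(+31.7°) tan(-43.600°) = 0.5881, H₀ = 0.9420 rad.
Bracket: H₀ sin φ sin δ + cos φ cos δ sin H₀ = 0.9420×0.52547×-0.68962 + 0.85081×0.72417×0.80876 = -0.341357 + 0.498302 = 0.156945.
Inverse-square distance factor (a/d)² = 1.0400² = 1.081600.
Q̄ = (S₀/π) × 1.081600 × [bracket] = (1214/π) × 1.081600 × 0.156945 = 65.60 W/m².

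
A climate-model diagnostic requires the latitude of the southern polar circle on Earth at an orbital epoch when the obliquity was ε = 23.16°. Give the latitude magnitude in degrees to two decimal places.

66.84°

The polar circle is the lowest latitude that experiences at least one full rotation of continuous darkness at the northern-summer solstice; it lies at |ϕ| = 90° − ε = 90° − 23.16° = 66.84°.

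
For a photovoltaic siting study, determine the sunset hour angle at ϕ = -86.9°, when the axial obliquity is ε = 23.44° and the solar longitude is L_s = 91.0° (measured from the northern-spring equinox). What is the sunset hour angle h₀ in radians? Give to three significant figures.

h₀ = 0.00 rad

Solar declination: sin δ = sin ε · sin L_s = sin 23.44° × sin 91.0° = 0.39773, so δ = +23.436°.
cos h₀ = −tan ϕ · tan δ = 8.0042 ≥ 1, so the Sun never rises (polar night) and h₀ = 0.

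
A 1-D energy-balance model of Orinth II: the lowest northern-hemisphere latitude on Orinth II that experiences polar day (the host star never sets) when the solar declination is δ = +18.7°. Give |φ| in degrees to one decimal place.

|φ| = 71.3°

Polar day requires cos H₀ = −tan φ tan δ ≤ −1, i.e. tan φ tan δ ≥ 1.
The boundary is |tan φ| · |tan δ| = 1, so |φ| = 90° − |δ| = 90° − 18.7° = 71.3° in the northern hemisphere.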